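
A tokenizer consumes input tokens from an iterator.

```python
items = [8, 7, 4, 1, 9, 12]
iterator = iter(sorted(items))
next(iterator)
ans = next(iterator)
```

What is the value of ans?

Step 1: sorted([8, 7, 4, 1, 9, 12]) = [1, 4, 7, 8, 9, 12].
Step 2: Create iterator and skip 1 elements.
Step 3: next() returns 4.
Therefore ans = 4.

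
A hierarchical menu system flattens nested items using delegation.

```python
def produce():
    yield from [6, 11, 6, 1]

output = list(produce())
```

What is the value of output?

Step 1: yield from delegates to the iterable, yielding each element.
Step 2: Collected values: [6, 11, 6, 1].
Therefore output = [6, 11, 6, 1].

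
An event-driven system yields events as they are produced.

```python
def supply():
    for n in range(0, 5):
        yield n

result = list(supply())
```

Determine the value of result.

Step 1: The generator yields each value from range(0, 5).
Step 2: list() consumes all yields: [0, 1, 2, 3, 4].
Therefore result = [0, 1, 2, 3, 4].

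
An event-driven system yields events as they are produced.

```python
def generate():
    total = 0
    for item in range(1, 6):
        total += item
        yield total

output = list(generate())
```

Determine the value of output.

Step 1: Generator accumulates running sum:
  item=1: total = 1, yield 1
  item=2: total = 3, yield 3
  item=3: total = 6, yield 6
  item=4: total = 10, yield 10
  item=5: total = 15, yield 15
Therefore output = [1, 3, 6, 10, 15].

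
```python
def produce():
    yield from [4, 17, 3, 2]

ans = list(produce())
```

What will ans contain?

Step 1: yield from delegates to the iterable, yielding each element.
Step 2: Collected values: [4, 17, 3, 2].
Therefore ans = [4, 17, 3, 2].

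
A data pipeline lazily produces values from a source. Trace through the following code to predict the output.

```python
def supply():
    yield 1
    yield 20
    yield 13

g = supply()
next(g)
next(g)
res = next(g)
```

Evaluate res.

Step 1: supply() creates a generator.
Step 2: next(g) yields 1 (consumed and discarded).
Step 3: next(g) yields 20 (consumed and discarded).
Step 4: next(g) yields 13, assigned to res.
Therefore res = 13.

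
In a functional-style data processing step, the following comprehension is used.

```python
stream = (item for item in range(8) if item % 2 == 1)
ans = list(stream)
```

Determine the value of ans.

Step 1: Filter range(8) keeping only odd values:
  item=0: even, excluded
  item=1: odd, included
  item=2: even, excluded
  item=3: odd, included
  item=4: even, excluded
  item=5: odd, included
  item=6: even, excluded
  item=7: odd, included
Therefore ans = [1, 3, 5, 7].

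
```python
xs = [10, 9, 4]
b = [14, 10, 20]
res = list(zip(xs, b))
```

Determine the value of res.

Step 1: zip pairs elements at same index:
  Index 0: (10, 14)
  Index 1: (9, 10)
  Index 2: (4, 20)
Therefore res = [(10, 14), (9, 10), (4, 20)].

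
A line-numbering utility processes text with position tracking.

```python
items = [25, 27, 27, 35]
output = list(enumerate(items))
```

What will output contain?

Step 1: enumerate pairs each element with its index:
  (0, 25)
  (1, 27)
  (2, 27)
  (3, 35)
Therefore output = [(0, 25), (1, 27), (2, 27), (3, 35)].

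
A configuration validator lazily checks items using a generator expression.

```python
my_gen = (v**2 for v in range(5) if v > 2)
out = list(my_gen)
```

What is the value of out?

Step 1: For range(5), keep v > 2, then square:
  v=0: 0 <= 2, excluded
  v=1: 1 <= 2, excluded
  v=2: 2 <= 2, excluded
  v=3: 3 > 2, yield 3**2 = 9
  v=4: 4 > 2, yield 4**2 = 16
Therefore out = [9, 16].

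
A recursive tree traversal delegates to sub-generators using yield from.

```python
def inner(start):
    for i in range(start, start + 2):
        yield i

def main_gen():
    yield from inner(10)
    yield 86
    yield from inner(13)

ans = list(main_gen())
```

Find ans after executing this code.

Step 1: main_gen() delegates to inner(10):
  yield 10
  yield 11
Step 2: yield 86
Step 3: Delegates to inner(13):
  yield 13
  yield 14
Therefore ans = [10, 11, 86, 13, 14].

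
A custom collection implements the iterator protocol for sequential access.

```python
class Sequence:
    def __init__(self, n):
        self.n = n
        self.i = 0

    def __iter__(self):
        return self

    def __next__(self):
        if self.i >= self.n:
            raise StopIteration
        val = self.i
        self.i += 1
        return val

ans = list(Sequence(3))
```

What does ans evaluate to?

Step 1: Sequence(3) creates an iterator counting 0 to 2.
Step 2: list() consumes all values: [0, 1, 2].
Therefore ans = [0, 1, 2].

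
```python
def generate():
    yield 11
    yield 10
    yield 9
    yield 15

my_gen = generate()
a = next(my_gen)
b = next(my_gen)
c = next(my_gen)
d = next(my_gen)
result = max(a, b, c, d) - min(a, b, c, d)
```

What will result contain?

Step 1: Create generator and consume all values:
  a = next(my_gen) = 11
  b = next(my_gen) = 10
  c = next(my_gen) = 9
  d = next(my_gen) = 15
Step 2: max = 15, min = 9, result = 15 - 9 = 6.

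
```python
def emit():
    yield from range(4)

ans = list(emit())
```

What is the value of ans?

Step 1: yield from delegates to the iterable, yielding each element.
Step 2: Collected values: [0, 1, 2, 3].
Therefore ans = [0, 1, 2, 3].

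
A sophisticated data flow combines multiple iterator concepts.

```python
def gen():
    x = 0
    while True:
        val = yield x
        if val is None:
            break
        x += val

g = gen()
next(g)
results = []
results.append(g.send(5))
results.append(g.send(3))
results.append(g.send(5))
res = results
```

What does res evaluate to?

Step 1: next(g) -> yield 0.
Step 2: send(5) -> x = 5, yield 5.
Step 3: send(3) -> x = 8, yield 8.
Step 4: send(5) -> x = 13, yield 13.
Therefore res = [5, 8, 13].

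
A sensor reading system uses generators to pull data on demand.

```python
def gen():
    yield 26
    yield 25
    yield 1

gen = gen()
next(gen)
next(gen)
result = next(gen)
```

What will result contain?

Step 1: gen() creates a generator.
Step 2: next(gen) yields 26 (consumed and discarded).
Step 3: next(gen) yields 25 (consumed and discarded).
Step 4: next(gen) yields 1, assigned to result.
Therefore result = 1.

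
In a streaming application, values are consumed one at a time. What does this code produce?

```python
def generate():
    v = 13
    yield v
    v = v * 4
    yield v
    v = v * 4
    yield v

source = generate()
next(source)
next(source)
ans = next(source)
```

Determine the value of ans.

Step 1: Trace through generator execution:
  Yield 1: v starts at 13, yield 13
  Yield 2: v = 13 * 4 = 52, yield 52
  Yield 3: v = 52 * 4 = 208, yield 208
Step 2: First next() gets 13, second next() gets the second value, third next() yields 208.
Therefore ans = 208.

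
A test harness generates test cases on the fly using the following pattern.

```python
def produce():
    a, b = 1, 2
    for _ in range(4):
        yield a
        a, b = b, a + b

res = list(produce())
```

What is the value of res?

Step 1: Fibonacci-like sequence starting with a=1, b=2:
  Iteration 1: yield a=1, then a,b = 2,3
  Iteration 2: yield a=2, then a,b = 3,5
  Iteration 3: yield a=3, then a,b = 5,8
  Iteration 4: yield a=5, then a,b = 8,13
Therefore res = [1, 2, 3, 5].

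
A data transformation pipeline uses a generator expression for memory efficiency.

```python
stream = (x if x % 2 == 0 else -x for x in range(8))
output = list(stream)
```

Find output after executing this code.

Step 1: For each x in range(8), yield x if even, else -x:
  x=0: even, yield 0
  x=1: odd, yield -1
  x=2: even, yield 2
  x=3: odd, yield -3
  x=4: even, yield 4
  x=5: odd, yield -5
  x=6: even, yield 6
  x=7: odd, yield -7
Therefore output = [0, -1, 2, -3, 4, -5, 6, -7].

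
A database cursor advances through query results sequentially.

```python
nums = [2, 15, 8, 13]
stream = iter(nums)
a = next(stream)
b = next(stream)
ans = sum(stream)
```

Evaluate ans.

Step 1: Create iterator over [2, 15, 8, 13].
Step 2: a = next() = 2, b = next() = 15.
Step 3: sum() of remaining [8, 13] = 21.
Therefore ans = 21.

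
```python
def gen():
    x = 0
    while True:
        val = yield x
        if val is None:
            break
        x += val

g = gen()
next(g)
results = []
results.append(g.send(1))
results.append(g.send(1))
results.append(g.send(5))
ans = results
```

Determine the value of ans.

Step 1: next(g) -> yield 0.
Step 2: send(1) -> x = 1, yield 1.
Step 3: send(1) -> x = 2, yield 2.
Step 4: send(5) -> x = 7, yield 7.
Therefore ans = [1, 2, 7].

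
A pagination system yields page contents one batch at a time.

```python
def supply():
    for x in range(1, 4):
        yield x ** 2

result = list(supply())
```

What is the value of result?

Step 1: For each x in range(1, 4), yield x**2:
  x=1: yield 1**2 = 1
  x=2: yield 2**2 = 4
  x=3: yield 3**2 = 9
Therefore result = [1, 4, 9].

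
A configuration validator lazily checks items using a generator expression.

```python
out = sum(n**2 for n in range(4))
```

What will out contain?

Step 1: Compute n**2 for each n in range(4):
  n=0: 0**2 = 0
  n=1: 1**2 = 1
  n=2: 2**2 = 4
  n=3: 3**2 = 9
Step 2: sum = 0 + 1 + 4 + 9 = 14.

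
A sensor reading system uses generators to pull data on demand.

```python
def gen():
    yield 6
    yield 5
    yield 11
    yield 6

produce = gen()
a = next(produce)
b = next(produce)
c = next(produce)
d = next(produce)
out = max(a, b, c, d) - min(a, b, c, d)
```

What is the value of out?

Step 1: Create generator and consume all values:
  a = next(produce) = 6
  b = next(produce) = 5
  c = next(produce) = 11
  d = next(produce) = 6
Step 2: max = 11, min = 5, out = 11 - 5 = 6.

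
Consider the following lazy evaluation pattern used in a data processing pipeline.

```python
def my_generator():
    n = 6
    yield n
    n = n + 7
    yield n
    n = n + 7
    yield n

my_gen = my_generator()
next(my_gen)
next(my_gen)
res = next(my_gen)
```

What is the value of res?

Step 1: Trace through generator execution:
  Yield 1: n starts at 6, yield 6
  Yield 2: n = 6 + 7 = 13, yield 13
  Yield 3: n = 13 + 7 = 20, yield 20
Step 2: First next() gets 6, second next() gets the second value, third next() yields 20.
Therefore res = 20.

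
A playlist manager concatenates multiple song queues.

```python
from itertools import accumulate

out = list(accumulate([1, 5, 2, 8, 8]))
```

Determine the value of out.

Step 1: accumulate computes running sums:
  + 1 = 1
  + 5 = 6
  + 2 = 8
  + 8 = 16
  + 8 = 24
Therefore out = [1, 6, 8, 16, 24].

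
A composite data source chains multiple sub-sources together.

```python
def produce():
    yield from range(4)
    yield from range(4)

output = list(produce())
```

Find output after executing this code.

Step 1: Trace yields in order:
  yield 0
  yield 1
  yield 2
  yield 3
  yield 0
  yield 1
  yield 2
  yield 3
Therefore output = [0, 1, 2, 3, 0, 1, 2, 3].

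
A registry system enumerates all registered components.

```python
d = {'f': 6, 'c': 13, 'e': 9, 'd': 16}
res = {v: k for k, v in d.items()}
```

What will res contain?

Step 1: Invert dict (swap keys and values):
  'f': 6 -> 6: 'f'
  'c': 13 -> 13: 'c'
  'e': 9 -> 9: 'e'
  'd': 16 -> 16: 'd'
Therefore res = {6: 'f', 13: 'c', 9: 'e', 16: 'd'}.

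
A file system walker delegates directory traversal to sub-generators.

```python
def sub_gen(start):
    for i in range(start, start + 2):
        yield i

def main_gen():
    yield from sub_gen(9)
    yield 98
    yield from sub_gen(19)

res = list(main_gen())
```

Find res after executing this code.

Step 1: main_gen() delegates to sub_gen(9):
  yield 9
  yield 10
Step 2: yield 98
Step 3: Delegates to sub_gen(19):
  yield 19
  yield 20
Therefore res = [9, 10, 98, 19, 20].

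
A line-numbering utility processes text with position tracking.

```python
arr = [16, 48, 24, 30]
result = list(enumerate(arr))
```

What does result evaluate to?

Step 1: enumerate pairs each element with its index:
  (0, 16)
  (1, 48)
  (2, 24)
  (3, 30)
Therefore result = [(0, 16), (1, 48), (2, 24), (3, 30)].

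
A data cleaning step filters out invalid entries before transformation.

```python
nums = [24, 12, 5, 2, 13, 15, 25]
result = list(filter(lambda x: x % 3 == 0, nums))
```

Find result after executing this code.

Step 1: Filter elements divisible by 3:
  24 % 3 = 0: kept
  12 % 3 = 0: kept
  5 % 3 = 2: removed
  2 % 3 = 2: removed
  13 % 3 = 1: removed
  15 % 3 = 0: kept
  25 % 3 = 1: removed
Therefore result = [24, 12, 15].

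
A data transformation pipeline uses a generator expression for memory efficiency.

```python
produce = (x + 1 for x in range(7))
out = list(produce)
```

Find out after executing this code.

Step 1: For each x in range(7), compute x+1:
  x=0: 0+1 = 1
  x=1: 1+1 = 2
  x=2: 2+1 = 3
  x=3: 3+1 = 4
  x=4: 4+1 = 5
  x=5: 5+1 = 6
  x=6: 6+1 = 7
Therefore out = [1, 2, 3, 4, 5, 6, 7].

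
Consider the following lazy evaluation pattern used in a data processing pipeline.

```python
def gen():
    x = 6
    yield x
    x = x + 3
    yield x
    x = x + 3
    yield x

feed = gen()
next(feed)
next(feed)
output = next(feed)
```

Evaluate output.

Step 1: Trace through generator execution:
  Yield 1: x starts at 6, yield 6
  Yield 2: x = 6 + 3 = 9, yield 9
  Yield 3: x = 9 + 3 = 12, yield 12
Step 2: First next() gets 6, second next() gets the second value, third next() yields 12.
Therefore output = 12.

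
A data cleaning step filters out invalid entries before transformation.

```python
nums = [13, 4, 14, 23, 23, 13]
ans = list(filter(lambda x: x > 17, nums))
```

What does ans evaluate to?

Step 1: Filter elements > 17:
  13: removed
  4: removed
  14: removed
  23: kept
  23: kept
  13: removed
Therefore ans = [23, 23].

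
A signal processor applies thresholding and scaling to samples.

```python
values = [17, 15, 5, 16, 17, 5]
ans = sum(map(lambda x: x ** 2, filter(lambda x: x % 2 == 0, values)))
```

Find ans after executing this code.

Step 1: Filter even numbers from [17, 15, 5, 16, 17, 5]: [16]
Step 2: Square each: [256]
Step 3: Sum = 256.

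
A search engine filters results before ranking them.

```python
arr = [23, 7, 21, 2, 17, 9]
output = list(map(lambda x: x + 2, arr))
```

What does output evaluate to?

Step 1: Apply lambda x: x + 2 to each element:
  23 -> 25
  7 -> 9
  21 -> 23
  2 -> 4
  17 -> 19
  9 -> 11
Therefore output = [25, 9, 23, 4, 19, 11].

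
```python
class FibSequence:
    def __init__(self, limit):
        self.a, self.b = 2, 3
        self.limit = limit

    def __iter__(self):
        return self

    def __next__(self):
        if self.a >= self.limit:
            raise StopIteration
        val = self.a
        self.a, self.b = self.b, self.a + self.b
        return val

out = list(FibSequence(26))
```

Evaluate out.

Step 1: Fibonacci-like sequence (a=2, b=3) until >= 26:
  Yield 2, then a,b = 3,5
  Yield 3, then a,b = 5,8
  Yield 5, then a,b = 8,13
  Yield 8, then a,b = 13,21
  Yield 13, then a,b = 21,34
  Yield 21, then a,b = 34,55
Step 2: 34 >= 26, stop.
Therefore out = [2, 3, 5, 8, 13, 21].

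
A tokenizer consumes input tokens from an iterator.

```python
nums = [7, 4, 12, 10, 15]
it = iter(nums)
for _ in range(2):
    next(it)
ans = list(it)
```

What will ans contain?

Step 1: Create iterator over [7, 4, 12, 10, 15].
Step 2: Advance 2 positions (consuming [7, 4]).
Step 3: list() collects remaining elements: [12, 10, 15].
Therefore ans = [12, 10, 15].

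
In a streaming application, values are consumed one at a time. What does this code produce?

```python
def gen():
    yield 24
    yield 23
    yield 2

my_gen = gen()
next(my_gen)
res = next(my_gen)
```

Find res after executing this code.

Step 1: gen() creates a generator.
Step 2: next(my_gen) yields 24 (consumed and discarded).
Step 3: next(my_gen) yields 23, assigned to res.
Therefore res = 23.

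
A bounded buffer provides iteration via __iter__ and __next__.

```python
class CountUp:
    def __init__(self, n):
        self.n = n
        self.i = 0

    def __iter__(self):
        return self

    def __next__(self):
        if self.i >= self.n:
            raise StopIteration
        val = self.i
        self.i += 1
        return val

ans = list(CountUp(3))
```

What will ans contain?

Step 1: CountUp(3) creates an iterator counting 0 to 2.
Step 2: list() consumes all values: [0, 1, 2].
Therefore ans = [0, 1, 2].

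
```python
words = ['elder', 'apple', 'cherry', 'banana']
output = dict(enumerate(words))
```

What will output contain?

Step 1: enumerate pairs indices with words:
  0 -> 'elder'
  1 -> 'apple'
  2 -> 'cherry'
  3 -> 'banana'
Therefore output = {0: 'elder', 1: 'apple', 2: 'cherry', 3: 'banana'}.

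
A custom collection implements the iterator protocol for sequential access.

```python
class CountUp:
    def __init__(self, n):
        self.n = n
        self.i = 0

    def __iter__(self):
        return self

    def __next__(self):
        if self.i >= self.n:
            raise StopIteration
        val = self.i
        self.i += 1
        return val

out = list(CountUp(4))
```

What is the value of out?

Step 1: CountUp(4) creates an iterator counting 0 to 3.
Step 2: list() consumes all values: [0, 1, 2, 3].
Therefore out = [0, 1, 2, 3].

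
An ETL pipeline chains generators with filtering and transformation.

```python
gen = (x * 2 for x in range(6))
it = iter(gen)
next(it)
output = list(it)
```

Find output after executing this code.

Step 1: Generator produces [0, 2, 4, 6, 8, 10].
Step 2: next(it) consumes first element (0).
Step 3: list(it) collects remaining: [2, 4, 6, 8, 10].
Therefore output = [2, 4, 6, 8, 10].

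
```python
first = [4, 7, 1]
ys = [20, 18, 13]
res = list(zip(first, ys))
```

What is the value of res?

Step 1: zip pairs elements at same index:
  Index 0: (4, 20)
  Index 1: (7, 18)
  Index 2: (1, 13)
Therefore res = [(4, 20), (7, 18), (1, 13)].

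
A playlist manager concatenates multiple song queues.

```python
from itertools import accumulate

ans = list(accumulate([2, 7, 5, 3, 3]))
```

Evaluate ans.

Step 1: accumulate computes running sums:
  + 2 = 2
  + 7 = 9
  + 5 = 14
  + 3 = 17
  + 3 = 20
Therefore ans = [2, 9, 14, 17, 20].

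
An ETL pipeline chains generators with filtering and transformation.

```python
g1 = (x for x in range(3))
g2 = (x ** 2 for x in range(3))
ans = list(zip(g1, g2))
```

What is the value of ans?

Step 1: g1 produces [0, 1, 2].
Step 2: g2 produces [0, 1, 4].
Step 3: zip pairs them: [(0, 0), (1, 1), (2, 4)].
Therefore ans = [(0, 0), (1, 1), (2, 4)].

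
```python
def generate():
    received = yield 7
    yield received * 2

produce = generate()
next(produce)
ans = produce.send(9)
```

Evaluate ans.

Step 1: next(produce) advances to first yield, producing 7.
Step 2: send(9) resumes, received = 9.
Step 3: yield received * 2 = 9 * 2 = 18.
Therefore ans = 18.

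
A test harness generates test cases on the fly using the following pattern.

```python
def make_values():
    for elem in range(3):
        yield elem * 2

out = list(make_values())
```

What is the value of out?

Step 1: For each elem in range(3), yield elem * 2:
  elem=0: yield 0 * 2 = 0
  elem=1: yield 1 * 2 = 2
  elem=2: yield 2 * 2 = 4
Therefore out = [0, 2, 4].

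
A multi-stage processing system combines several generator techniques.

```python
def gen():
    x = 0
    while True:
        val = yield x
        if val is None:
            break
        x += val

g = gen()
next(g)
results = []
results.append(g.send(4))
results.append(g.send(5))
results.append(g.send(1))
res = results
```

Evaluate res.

Step 1: next(g) -> yield 0.
Step 2: send(4) -> x = 4, yield 4.
Step 3: send(5) -> x = 9, yield 9.
Step 4: send(1) -> x = 10, yield 10.
Therefore res = [4, 9, 10].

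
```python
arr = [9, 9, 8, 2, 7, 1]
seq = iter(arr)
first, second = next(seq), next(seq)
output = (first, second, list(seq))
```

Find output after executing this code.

Step 1: Create iterator over [9, 9, 8, 2, 7, 1].
Step 2: first = 9, second = 9.
Step 3: Remaining elements: [8, 2, 7, 1].
Therefore output = (9, 9, [8, 2, 7, 1]).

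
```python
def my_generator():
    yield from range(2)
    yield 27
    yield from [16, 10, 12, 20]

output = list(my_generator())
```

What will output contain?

Step 1: Trace yields in order:
  yield 0
  yield 1
  yield 27
  yield 16
  yield 10
  yield 12
  yield 20
Therefore output = [0, 1, 27, 16, 10, 12, 20].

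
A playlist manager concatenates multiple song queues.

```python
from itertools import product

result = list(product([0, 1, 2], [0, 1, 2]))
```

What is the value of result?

Step 1: product([0, 1, 2], [0, 1, 2]) gives all pairs:
  (0, 0)
  (0, 1)
  (0, 2)
  (1, 0)
  (1, 1)
  (1, 2)
  (2, 0)
  (2, 1)
  (2, 2)
Therefore result = [(0, 0), (0, 1), (0, 2), (1, 0), (1, 1), (1, 2), (2, 0), (2, 1), (2, 2)].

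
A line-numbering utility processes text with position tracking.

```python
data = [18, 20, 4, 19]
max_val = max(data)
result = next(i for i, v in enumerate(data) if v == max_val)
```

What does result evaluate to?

Step 1: max([18, 20, 4, 19]) = 20.
Step 2: Find first index where value == 20:
  Index 0: 18 != 20
  Index 1: 20 == 20, found!
Therefore result = 1.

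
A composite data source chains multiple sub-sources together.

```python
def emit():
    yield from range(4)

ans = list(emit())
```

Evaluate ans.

Step 1: yield from delegates to the iterable, yielding each element.
Step 2: Collected values: [0, 1, 2, 3].
Therefore ans = [0, 1, 2, 3].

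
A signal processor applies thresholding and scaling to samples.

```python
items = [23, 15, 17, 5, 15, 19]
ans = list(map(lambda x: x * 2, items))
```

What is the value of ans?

Step 1: Apply lambda x: x * 2 to each element:
  23 -> 46
  15 -> 30
  17 -> 34
  5 -> 10
  15 -> 30
  19 -> 38
Therefore ans = [46, 30, 34, 10, 30, 38].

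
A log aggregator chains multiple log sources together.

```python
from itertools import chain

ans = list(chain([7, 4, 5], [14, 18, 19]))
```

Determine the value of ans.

Step 1: chain() concatenates iterables: [7, 4, 5] + [14, 18, 19].
Therefore ans = [7, 4, 5, 14, 18, 19].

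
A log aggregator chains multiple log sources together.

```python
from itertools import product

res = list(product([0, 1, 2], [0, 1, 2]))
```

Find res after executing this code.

Step 1: product([0, 1, 2], [0, 1, 2]) gives all pairs:
  (0, 0)
  (0, 1)
  (0, 2)
  (1, 0)
  (1, 1)
  (1, 2)
  (2, 0)
  (2, 1)
  (2, 2)
Therefore res = [(0, 0), (0, 1), (0, 2), (1, 0), (1, 1), (1, 2), (2, 0), (2, 1), (2, 2)].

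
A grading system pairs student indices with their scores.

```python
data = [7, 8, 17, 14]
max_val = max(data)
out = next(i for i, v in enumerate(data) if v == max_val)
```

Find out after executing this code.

Step 1: max([7, 8, 17, 14]) = 17.
Step 2: Find first index where value == 17:
  Index 0: 7 != 17
  Index 1: 8 != 17
  Index 2: 17 == 17, found!
Therefore out = 2.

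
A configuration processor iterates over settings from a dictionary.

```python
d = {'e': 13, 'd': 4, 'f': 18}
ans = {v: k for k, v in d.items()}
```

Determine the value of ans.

Step 1: Invert dict (swap keys and values):
  'e': 13 -> 13: 'e'
  'd': 4 -> 4: 'd'
  'f': 18 -> 18: 'f'
Therefore ans = {13: 'e', 4: 'd', 18: 'f'}.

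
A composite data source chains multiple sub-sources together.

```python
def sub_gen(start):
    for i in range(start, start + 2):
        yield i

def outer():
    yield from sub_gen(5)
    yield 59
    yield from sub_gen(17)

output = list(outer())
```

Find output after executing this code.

Step 1: outer() delegates to sub_gen(5):
  yield 5
  yield 6
Step 2: yield 59
Step 3: Delegates to sub_gen(17):
  yield 17
  yield 18
Therefore output = [5, 6, 59, 17, 18].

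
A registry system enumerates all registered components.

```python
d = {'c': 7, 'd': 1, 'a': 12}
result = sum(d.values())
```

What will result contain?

Step 1: d.values() = [7, 1, 12].
Step 2: sum = 20.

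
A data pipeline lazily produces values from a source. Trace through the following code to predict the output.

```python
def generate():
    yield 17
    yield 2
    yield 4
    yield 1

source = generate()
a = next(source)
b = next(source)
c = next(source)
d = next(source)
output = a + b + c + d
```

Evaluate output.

Step 1: Create generator and consume all values:
  a = next(source) = 17
  b = next(source) = 2
  c = next(source) = 4
  d = next(source) = 1
Step 2: output = 17 + 2 + 4 + 1 = 24.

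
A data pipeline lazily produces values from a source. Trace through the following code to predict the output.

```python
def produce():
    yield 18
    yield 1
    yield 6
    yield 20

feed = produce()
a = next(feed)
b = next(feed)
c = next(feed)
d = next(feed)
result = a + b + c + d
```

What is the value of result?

Step 1: Create generator and consume all values:
  a = next(feed) = 18
  b = next(feed) = 1
  c = next(feed) = 6
  d = next(feed) = 20
Step 2: result = 18 + 1 + 6 + 20 = 45.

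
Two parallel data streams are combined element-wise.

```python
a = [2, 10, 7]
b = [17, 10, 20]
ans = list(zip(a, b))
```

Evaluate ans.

Step 1: zip pairs elements at same index:
  Index 0: (2, 17)
  Index 1: (10, 10)
  Index 2: (7, 20)
Therefore ans = [(2, 17), (10, 10), (7, 20)].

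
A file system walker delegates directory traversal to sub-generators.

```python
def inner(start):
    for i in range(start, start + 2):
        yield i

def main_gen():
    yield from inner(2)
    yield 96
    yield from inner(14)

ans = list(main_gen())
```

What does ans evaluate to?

Step 1: main_gen() delegates to inner(2):
  yield 2
  yield 3
Step 2: yield 96
Step 3: Delegates to inner(14):
  yield 14
  yield 15
Therefore ans = [2, 3, 96, 14, 15].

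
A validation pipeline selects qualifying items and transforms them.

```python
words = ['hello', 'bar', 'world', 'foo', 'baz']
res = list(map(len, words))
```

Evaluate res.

Step 1: Map len() to each word:
  'hello' -> 5
  'bar' -> 3
  'world' -> 5
  'foo' -> 3
  'baz' -> 3
Therefore res = [5, 3, 5, 3, 3].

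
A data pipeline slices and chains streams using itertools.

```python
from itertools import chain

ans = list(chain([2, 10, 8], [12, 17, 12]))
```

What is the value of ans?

Step 1: chain() concatenates iterables: [2, 10, 8] + [12, 17, 12].
Therefore ans = [2, 10, 8, 12, 17, 12].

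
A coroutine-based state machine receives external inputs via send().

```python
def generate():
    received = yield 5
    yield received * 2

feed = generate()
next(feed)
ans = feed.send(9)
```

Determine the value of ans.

Step 1: next(feed) advances to first yield, producing 5.
Step 2: send(9) resumes, received = 9.
Step 3: yield received * 2 = 9 * 2 = 18.
Therefore ans = 18.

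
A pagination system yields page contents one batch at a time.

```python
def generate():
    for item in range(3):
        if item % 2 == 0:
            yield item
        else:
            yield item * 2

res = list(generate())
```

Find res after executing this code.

Step 1: For each item in range(3), yield item if even, else item*2:
  item=0 (even): yield 0
  item=1 (odd): yield 1*2 = 2
  item=2 (even): yield 2
Therefore res = [0, 2, 2].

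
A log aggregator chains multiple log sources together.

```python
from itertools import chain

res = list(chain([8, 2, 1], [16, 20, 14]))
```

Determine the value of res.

Step 1: chain() concatenates iterables: [8, 2, 1] + [16, 20, 14].
Therefore res = [8, 2, 1, 16, 20, 14].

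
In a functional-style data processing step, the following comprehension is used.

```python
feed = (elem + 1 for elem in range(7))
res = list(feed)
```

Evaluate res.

Step 1: For each elem in range(7), compute elem+1:
  elem=0: 0+1 = 1
  elem=1: 1+1 = 2
  elem=2: 2+1 = 3
  elem=3: 3+1 = 4
  elem=4: 4+1 = 5
  elem=5: 5+1 = 6
  elem=6: 6+1 = 7
Therefore res = [1, 2, 3, 4, 5, 6, 7].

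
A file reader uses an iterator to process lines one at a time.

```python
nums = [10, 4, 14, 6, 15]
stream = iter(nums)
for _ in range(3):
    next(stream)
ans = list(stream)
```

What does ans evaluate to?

Step 1: Create iterator over [10, 4, 14, 6, 15].
Step 2: Advance 3 positions (consuming [10, 4, 14]).
Step 3: list() collects remaining elements: [6, 15].
Therefore ans = [6, 15].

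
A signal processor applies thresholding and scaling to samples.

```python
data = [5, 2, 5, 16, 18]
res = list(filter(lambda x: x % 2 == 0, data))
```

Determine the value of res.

Step 1: Filter elements divisible by 2:
  5 % 2 = 1: removed
  2 % 2 = 0: kept
  5 % 2 = 1: removed
  16 % 2 = 0: kept
  18 % 2 = 0: kept
Therefore res = [2, 16, 18].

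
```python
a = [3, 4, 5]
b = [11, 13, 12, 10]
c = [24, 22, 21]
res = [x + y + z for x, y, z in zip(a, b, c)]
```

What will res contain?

Step 1: zip three lists (truncates to shortest, len=3):
  3 + 11 + 24 = 38
  4 + 13 + 22 = 39
  5 + 12 + 21 = 38
Therefore res = [38, 39, 38].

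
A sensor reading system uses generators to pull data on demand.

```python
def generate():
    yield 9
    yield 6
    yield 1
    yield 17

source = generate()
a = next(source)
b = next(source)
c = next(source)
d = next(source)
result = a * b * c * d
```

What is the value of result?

Step 1: Create generator and consume all values:
  a = next(source) = 9
  b = next(source) = 6
  c = next(source) = 1
  d = next(source) = 17
Step 2: result = 9 * 6 * 1 * 17 = 918.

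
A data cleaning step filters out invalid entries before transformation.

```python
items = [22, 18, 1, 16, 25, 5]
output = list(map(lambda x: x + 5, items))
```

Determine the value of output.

Step 1: Apply lambda x: x + 5 to each element:
  22 -> 27
  18 -> 23
  1 -> 6
  16 -> 21
  25 -> 30
  5 -> 10
Therefore output = [27, 23, 6, 21, 30, 10].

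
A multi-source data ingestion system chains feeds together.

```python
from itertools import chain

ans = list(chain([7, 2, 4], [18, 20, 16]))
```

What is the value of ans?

Step 1: chain() concatenates iterables: [7, 2, 4] + [18, 20, 16].
Therefore ans = [7, 2, 4, 18, 20, 16].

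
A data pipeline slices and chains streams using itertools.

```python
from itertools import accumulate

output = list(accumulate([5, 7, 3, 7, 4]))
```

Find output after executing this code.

Step 1: accumulate computes running sums:
  + 5 = 5
  + 7 = 12
  + 3 = 15
  + 7 = 22
  + 4 = 26
Therefore output = [5, 12, 15, 22, 26].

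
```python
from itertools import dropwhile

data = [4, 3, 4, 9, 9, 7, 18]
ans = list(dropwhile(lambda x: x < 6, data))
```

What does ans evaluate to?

Step 1: dropwhile drops elements while < 6:
  4 < 6: dropped
  3 < 6: dropped
  4 < 6: dropped
  9: kept (dropping stopped)
Step 2: Remaining elements kept regardless of condition.
Therefore ans = [9, 9, 7, 18].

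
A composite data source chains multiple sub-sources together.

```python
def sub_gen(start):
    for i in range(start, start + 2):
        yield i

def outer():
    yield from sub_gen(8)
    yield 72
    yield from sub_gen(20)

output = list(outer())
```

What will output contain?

Step 1: outer() delegates to sub_gen(8):
  yield 8
  yield 9
Step 2: yield 72
Step 3: Delegates to sub_gen(20):
  yield 20
  yield 21
Therefore output = [8, 9, 72, 20, 21].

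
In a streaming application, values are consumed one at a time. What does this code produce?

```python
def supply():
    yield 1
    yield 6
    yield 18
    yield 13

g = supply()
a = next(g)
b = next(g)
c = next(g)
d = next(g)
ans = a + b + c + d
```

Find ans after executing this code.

Step 1: Create generator and consume all values:
  a = next(g) = 1
  b = next(g) = 6
  c = next(g) = 18
  d = next(g) = 13
Step 2: ans = 1 + 6 + 18 + 13 = 38.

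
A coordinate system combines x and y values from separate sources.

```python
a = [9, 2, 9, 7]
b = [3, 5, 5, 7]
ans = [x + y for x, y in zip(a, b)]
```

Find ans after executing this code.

Step 1: Add corresponding elements:
  9 + 3 = 12
  2 + 5 = 7
  9 + 5 = 14
  7 + 7 = 14
Therefore ans = [12, 7, 14, 14].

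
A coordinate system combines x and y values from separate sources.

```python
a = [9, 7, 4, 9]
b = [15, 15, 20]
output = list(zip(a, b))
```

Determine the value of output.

Step 1: zip stops at shortest (len(a)=4, len(b)=3):
  Index 0: (9, 15)
  Index 1: (7, 15)
  Index 2: (4, 20)
Step 2: Last element of a (9) has no pair, dropped.
Therefore output = [(9, 15), (7, 15), (4, 20)].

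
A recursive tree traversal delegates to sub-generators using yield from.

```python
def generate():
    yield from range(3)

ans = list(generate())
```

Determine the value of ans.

Step 1: yield from delegates to the iterable, yielding each element.
Step 2: Collected values: [0, 1, 2].
Therefore ans = [0, 1, 2].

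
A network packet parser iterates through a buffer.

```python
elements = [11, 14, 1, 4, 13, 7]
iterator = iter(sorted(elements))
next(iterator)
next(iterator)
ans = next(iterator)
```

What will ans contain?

Step 1: sorted([11, 14, 1, 4, 13, 7]) = [1, 4, 7, 11, 13, 14].
Step 2: Create iterator and skip 2 elements.
Step 3: next() returns 7.
Therefore ans = 7.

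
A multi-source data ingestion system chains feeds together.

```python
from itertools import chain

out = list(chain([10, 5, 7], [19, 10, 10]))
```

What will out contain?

Step 1: chain() concatenates iterables: [10, 5, 7] + [19, 10, 10].
Therefore out = [10, 5, 7, 19, 10, 10].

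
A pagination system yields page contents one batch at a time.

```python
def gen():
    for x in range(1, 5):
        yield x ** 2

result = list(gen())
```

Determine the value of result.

Step 1: For each x in range(1, 5), yield x**2:
  x=1: yield 1**2 = 1
  x=2: yield 2**2 = 4
  x=3: yield 3**2 = 9
  x=4: yield 4**2 = 16
Therefore result = [1, 4, 9, 16].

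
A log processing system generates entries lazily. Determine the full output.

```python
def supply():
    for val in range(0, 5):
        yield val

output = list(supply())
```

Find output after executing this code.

Step 1: The generator yields each value from range(0, 5).
Step 2: list() consumes all yields: [0, 1, 2, 3, 4].
Therefore output = [0, 1, 2, 3, 4].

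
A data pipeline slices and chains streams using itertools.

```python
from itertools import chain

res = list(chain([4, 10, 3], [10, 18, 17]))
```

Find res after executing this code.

Step 1: chain() concatenates iterables: [4, 10, 3] + [10, 18, 17].
Therefore res = [4, 10, 3, 10, 18, 17].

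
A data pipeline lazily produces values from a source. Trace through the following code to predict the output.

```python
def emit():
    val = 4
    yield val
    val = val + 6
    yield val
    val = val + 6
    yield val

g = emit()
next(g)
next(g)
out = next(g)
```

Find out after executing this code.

Step 1: Trace through generator execution:
  Yield 1: val starts at 4, yield 4
  Yield 2: val = 4 + 6 = 10, yield 10
  Yield 3: val = 10 + 6 = 16, yield 16
Step 2: First next() gets 4, second next() gets the second value, third next() yields 16.
Therefore out = 16.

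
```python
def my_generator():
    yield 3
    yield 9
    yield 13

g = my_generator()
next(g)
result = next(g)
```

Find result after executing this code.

Step 1: my_generator() creates a generator.
Step 2: next(g) yields 3 (consumed and discarded).
Step 3: next(g) yields 9, assigned to result.
Therefore result = 9.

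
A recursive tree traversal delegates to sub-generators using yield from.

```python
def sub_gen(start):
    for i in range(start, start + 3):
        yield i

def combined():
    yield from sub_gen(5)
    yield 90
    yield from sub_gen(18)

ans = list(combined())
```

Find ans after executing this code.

Step 1: combined() delegates to sub_gen(5):
  yield 5
  yield 6
  yield 7
Step 2: yield 90
Step 3: Delegates to sub_gen(18):
  yield 18
  yield 19
  yield 20
Therefore ans = [5, 6, 7, 90, 18, 19, 20].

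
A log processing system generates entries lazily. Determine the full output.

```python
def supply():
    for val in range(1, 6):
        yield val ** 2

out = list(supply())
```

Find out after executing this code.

Step 1: For each val in range(1, 6), yield val**2:
  val=1: yield 1**2 = 1
  val=2: yield 2**2 = 4
  val=3: yield 3**2 = 9
  val=4: yield 4**2 = 16
  val=5: yield 5**2 = 25
Therefore out = [1, 4, 9, 16, 25].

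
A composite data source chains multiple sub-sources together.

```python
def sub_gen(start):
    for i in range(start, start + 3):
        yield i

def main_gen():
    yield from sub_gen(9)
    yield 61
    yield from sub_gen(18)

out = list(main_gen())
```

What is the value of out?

Step 1: main_gen() delegates to sub_gen(9):
  yield 9
  yield 10
  yield 11
Step 2: yield 61
Step 3: Delegates to sub_gen(18):
  yield 18
  yield 19
  yield 20
Therefore out = [9, 10, 11, 61, 18, 19, 20].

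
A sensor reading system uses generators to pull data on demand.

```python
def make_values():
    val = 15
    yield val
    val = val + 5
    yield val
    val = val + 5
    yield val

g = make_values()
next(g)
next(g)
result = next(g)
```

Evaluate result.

Step 1: Trace through generator execution:
  Yield 1: val starts at 15, yield 15
  Yield 2: val = 15 + 5 = 20, yield 20
  Yield 3: val = 20 + 5 = 25, yield 25
Step 2: First next() gets 15, second next() gets the second value, third next() yields 25.
Therefore result = 25.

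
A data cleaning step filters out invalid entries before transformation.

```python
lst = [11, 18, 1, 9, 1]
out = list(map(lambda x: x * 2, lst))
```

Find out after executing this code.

Step 1: Apply lambda x: x * 2 to each element:
  11 -> 22
  18 -> 36
  1 -> 2
  9 -> 18
  1 -> 2
Therefore out = [22, 36, 2, 18, 2].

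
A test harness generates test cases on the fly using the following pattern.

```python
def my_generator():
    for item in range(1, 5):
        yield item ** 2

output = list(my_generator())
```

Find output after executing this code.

Step 1: For each item in range(1, 5), yield item**2:
  item=1: yield 1**2 = 1
  item=2: yield 2**2 = 4
  item=3: yield 3**2 = 9
  item=4: yield 4**2 = 16
Therefore output = [1, 4, 9, 16].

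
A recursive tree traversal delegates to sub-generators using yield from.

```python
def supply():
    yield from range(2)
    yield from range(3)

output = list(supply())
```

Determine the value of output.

Step 1: Trace yields in order:
  yield 0
  yield 1
  yield 0
  yield 1
  yield 2
Therefore output = [0, 1, 0, 1, 2].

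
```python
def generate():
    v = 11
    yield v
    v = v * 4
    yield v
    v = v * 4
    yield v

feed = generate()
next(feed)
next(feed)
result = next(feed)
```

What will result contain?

Step 1: Trace through generator execution:
  Yield 1: v starts at 11, yield 11
  Yield 2: v = 11 * 4 = 44, yield 44
  Yield 3: v = 44 * 4 = 176, yield 176
Step 2: First next() gets 11, second next() gets the second value, third next() yields 176.
Therefore result = 176.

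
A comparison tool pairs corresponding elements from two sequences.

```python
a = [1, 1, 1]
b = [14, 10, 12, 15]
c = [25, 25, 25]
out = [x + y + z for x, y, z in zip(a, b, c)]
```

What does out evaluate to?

Step 1: zip three lists (truncates to shortest, len=3):
  1 + 14 + 25 = 40
  1 + 10 + 25 = 36
  1 + 12 + 25 = 38
Therefore out = [40, 36, 38].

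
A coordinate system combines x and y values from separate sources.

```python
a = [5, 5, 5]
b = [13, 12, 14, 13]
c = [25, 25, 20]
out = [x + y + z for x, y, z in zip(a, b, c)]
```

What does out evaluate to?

Step 1: zip three lists (truncates to shortest, len=3):
  5 + 13 + 25 = 43
  5 + 12 + 25 = 42
  5 + 14 + 20 = 39
Therefore out = [43, 42, 39].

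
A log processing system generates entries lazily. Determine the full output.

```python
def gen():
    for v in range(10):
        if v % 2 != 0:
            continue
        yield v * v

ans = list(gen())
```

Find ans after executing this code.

Step 1: Only yield v**2 when v is divisible by 2:
  v=0: 0 % 2 == 0, yield 0**2 = 0
  v=2: 2 % 2 == 0, yield 2**2 = 4
  v=4: 4 % 2 == 0, yield 4**2 = 16
  v=6: 6 % 2 == 0, yield 6**2 = 36
  v=8: 8 % 2 == 0, yield 8**2 = 64
Therefore ans = [0, 4, 16, 36, 64].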